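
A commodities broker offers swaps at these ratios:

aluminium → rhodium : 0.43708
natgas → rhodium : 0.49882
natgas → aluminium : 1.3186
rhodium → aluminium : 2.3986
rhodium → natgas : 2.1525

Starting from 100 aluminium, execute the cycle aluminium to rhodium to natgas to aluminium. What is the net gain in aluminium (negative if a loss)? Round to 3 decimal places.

100 aluminium × 0.43708 = 43.708 rhodium
43.708 rhodium × 2.1525 = 94.08147 natgas
94.08147 natgas × 1.3186 = 124.055826342 aluminium
Net change: 124.055826342 − 100 = 24.055826342 aluminium

24.056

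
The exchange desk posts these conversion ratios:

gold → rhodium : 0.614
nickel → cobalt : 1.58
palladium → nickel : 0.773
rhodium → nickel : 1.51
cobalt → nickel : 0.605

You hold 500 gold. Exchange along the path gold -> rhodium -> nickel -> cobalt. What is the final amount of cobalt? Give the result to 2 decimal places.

732.44

500 gold × 0.614 = 307 rhodium
307 rhodium × 1.51 = 463.57 nickel
463.57 nickel × 1.58 = 732.4406 cobalt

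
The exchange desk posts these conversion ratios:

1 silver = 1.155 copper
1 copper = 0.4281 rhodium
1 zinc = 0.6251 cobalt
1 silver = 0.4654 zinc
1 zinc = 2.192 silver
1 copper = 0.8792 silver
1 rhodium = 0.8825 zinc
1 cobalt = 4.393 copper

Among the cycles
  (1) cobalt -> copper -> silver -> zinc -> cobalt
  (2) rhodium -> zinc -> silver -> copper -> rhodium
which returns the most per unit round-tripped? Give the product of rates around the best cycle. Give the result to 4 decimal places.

(1) 4.393 × 0.8792 × 0.4654 × 0.6251 = 1.12363
(2) 0.8825 × 2.192 × 1.155 × 0.4281 = 0.95649
Highest is cycle (1) at 1.1236 (>1, arbitrage).

1.1236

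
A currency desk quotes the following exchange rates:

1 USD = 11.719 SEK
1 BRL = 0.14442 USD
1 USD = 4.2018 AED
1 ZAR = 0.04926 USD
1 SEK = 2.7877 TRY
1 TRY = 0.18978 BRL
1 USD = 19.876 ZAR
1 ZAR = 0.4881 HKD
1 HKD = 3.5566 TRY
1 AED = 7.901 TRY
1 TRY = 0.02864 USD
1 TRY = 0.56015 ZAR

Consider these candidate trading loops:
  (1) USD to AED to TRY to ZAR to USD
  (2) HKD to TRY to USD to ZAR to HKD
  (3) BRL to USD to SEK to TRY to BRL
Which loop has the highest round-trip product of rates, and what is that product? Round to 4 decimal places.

0.9882

(1) 4.2018 × 7.901 × 0.56015 × 0.04926 = 0.91604
(2) 3.5566 × 0.02864 × 19.876 × 0.4881 = 0.98820
(3) 0.14442 × 11.719 × 2.7877 × 0.18978 = 0.89539
Highest is cycle (2) at 0.9882 (≤1, no arbitrage).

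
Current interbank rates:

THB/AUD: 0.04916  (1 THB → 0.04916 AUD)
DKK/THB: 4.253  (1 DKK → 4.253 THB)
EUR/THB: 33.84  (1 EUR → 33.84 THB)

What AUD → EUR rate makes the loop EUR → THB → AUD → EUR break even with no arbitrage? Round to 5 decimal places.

0.60112

Known legs of the cycle: 33.84 × 0.04916 = 1.6635744
For no arbitrage the full-cycle product must be 1, so the missing rate is 1 / 1.6635744 ≈ 0.6011153.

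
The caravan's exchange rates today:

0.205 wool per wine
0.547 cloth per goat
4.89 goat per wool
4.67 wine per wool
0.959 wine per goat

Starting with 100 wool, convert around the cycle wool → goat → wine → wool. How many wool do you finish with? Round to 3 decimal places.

96.135

100 wool × 4.89 = 489 goat
489 goat × 0.959 = 468.951 wine
468.951 wine × 0.205 = 96.134955 wool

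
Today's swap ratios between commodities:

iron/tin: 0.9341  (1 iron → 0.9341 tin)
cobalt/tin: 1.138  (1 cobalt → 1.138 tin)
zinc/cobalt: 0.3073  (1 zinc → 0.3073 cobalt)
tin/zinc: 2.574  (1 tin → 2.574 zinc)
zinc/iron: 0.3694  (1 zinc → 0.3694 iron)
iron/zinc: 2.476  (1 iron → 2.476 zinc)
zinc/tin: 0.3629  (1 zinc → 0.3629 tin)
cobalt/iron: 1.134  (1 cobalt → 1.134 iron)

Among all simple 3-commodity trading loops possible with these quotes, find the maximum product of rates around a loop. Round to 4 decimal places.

cobalt→tin→zinc→cobalt: 1.138 × 2.574 × 0.3073 = 0.90015
iron→tin→zinc→iron: 0.9341 × 2.574 × 0.3694 = 0.88818
cobalt→iron→zinc→cobalt: 1.134 × 2.476 × 0.3073 = 0.86283
Maximum is cobalt→tin→zinc→cobalt at 0.9001; no arbitrage — every cycle loses value.

0.9001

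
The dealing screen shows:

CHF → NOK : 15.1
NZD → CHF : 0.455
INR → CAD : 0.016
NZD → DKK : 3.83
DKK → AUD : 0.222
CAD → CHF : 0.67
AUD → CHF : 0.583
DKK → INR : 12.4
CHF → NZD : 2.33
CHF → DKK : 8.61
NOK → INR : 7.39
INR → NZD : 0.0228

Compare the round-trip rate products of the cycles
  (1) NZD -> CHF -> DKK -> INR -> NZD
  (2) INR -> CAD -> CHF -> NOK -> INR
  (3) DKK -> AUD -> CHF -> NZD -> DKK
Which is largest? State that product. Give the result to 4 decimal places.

(1) 0.455 × 8.61 × 12.4 × 0.0228 = 1.10757
(2) 0.016 × 0.67 × 15.1 × 7.39 = 1.19623
(3) 0.222 × 0.583 × 2.33 × 3.83 = 1.15498
Highest is cycle (2) at 1.1962 (>1, arbitrage).

1.1962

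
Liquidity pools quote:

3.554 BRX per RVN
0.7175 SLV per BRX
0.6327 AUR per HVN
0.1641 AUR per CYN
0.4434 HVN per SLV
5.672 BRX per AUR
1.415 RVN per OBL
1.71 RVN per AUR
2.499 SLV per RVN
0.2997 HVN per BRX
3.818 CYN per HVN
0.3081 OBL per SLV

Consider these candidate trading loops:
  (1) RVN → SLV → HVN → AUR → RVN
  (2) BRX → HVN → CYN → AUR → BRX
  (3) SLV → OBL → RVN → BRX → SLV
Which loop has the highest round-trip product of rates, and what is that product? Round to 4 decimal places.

(1) 2.499 × 0.4434 × 0.6327 × 1.71 = 1.19883
(2) 0.2997 × 3.818 × 0.1641 × 5.672 = 1.06504
(3) 0.3081 × 1.415 × 3.554 × 0.7175 = 1.11170
Highest is cycle (1) at 1.1988 (>1, arbitrage).

1.1988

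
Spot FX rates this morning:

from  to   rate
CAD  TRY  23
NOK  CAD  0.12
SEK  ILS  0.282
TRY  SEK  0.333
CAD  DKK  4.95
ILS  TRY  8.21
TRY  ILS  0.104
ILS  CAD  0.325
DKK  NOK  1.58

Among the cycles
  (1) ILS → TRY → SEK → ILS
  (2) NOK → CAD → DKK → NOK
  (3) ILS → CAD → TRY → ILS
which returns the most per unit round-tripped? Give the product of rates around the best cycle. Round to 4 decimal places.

0.9385

(1) 8.21 × 0.333 × 0.282 = 0.77097
(2) 0.12 × 4.95 × 1.58 = 0.93852
(3) 0.325 × 23 × 0.104 = 0.77740
Highest is cycle (2) at 0.9385 (≤1, no arbitrage).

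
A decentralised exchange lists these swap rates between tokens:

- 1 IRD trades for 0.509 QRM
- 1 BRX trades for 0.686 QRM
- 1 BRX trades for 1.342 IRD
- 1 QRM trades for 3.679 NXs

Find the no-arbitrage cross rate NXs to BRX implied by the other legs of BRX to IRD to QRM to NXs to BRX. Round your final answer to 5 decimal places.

Known legs of the cycle: 1.342 × 0.509 × 3.679 = 2.513043962
For no arbitrage the full-cycle product must be 1, so the missing rate is 1 / 2.513043962 ≈ 0.3979238.

0.39792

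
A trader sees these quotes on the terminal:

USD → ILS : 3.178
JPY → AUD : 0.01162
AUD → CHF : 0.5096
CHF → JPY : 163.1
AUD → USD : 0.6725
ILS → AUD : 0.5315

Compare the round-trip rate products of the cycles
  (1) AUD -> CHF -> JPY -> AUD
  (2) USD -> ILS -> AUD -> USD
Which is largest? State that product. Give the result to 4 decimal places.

(1) 0.5096 × 163.1 × 0.01162 = 0.96581
(2) 3.178 × 0.5315 × 0.6725 = 1.13592
Highest is cycle (2) at 1.1359 (>1, arbitrage).

1.1359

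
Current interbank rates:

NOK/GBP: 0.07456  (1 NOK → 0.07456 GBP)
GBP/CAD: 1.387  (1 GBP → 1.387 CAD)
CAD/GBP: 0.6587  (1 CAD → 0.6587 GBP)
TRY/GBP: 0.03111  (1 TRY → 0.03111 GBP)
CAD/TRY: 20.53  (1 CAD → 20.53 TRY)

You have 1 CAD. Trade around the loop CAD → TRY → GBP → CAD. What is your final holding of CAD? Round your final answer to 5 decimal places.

0.88586

1 CAD × 20.53 = 20.53 TRY
20.53 TRY × 0.03111 = 0.6386883 GBP
0.6386883 GBP × 1.387 = 0.8858606721 CAD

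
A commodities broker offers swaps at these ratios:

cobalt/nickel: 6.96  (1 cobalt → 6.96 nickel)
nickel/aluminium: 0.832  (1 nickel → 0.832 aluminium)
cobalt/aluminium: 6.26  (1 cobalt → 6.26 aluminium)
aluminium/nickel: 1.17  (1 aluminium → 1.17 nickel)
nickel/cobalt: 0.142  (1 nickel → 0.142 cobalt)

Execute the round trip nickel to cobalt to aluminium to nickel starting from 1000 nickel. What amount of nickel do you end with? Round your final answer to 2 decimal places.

1040.04

1000 nickel × 0.142 = 142 cobalt
142 cobalt × 6.26 = 888.92 aluminium
888.92 aluminium × 1.17 = 1040.0364 nickel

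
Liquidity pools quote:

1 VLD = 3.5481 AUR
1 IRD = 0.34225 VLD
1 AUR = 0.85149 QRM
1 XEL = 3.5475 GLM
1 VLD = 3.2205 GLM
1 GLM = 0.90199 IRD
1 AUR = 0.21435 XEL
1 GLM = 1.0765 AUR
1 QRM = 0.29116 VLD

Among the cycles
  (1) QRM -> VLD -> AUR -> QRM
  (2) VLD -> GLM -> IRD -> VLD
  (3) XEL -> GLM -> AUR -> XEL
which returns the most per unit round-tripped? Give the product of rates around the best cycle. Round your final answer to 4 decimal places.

0.9942

(1) 0.29116 × 3.5481 × 0.85149 = 0.87964
(2) 3.2205 × 0.90199 × 0.34225 = 0.99419
(3) 3.5475 × 1.0765 × 0.21435 = 0.81858
Highest is cycle (2) at 0.9942 (≤1, no arbitrage).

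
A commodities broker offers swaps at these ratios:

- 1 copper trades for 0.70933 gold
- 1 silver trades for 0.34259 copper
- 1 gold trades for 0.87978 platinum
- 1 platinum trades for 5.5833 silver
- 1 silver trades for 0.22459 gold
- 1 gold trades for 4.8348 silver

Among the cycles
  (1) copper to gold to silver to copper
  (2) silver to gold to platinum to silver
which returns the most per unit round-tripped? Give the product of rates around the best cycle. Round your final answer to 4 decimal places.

1.1749

(1) 0.70933 × 4.8348 × 0.34259 = 1.17490
(2) 0.22459 × 0.87978 × 5.5833 = 1.10320
Highest is cycle (1) at 1.1749 (>1, arbitrage).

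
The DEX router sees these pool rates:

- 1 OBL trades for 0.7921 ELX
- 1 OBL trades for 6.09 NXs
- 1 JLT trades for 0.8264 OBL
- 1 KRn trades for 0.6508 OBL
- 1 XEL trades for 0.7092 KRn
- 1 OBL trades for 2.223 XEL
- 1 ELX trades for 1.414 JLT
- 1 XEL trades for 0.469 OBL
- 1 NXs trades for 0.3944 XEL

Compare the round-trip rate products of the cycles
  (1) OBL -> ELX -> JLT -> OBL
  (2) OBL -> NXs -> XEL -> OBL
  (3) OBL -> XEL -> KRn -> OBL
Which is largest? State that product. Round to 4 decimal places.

(1) 0.7921 × 1.414 × 0.8264 = 0.92559
(2) 6.09 × 0.3944 × 0.469 = 1.12649
(3) 2.223 × 0.7092 × 0.6508 = 1.02602
Highest is cycle (2) at 1.1265 (>1, arbitrage).

1.1265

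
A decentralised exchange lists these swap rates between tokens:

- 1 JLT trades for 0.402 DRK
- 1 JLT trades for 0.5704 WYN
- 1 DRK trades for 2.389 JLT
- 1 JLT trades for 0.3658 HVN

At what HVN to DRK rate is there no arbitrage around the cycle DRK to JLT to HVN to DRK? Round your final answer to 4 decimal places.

1.1443

Known legs of the cycle: 2.389 × 0.3658 = 0.8738962
For no arbitrage the full-cycle product must be 1, so the missing rate is 1 / 0.8738962 ≈ 1.144301.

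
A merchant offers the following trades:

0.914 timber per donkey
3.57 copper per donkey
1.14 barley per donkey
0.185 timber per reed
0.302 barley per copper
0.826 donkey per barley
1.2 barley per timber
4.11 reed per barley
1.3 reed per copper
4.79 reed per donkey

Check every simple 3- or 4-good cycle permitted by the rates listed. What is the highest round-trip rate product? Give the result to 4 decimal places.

0.9124

reed→timber→barley→reed: 0.185 × 1.2 × 4.11 = 0.91242
donkey→timber→barley→donkey: 0.914 × 1.2 × 0.826 = 0.90596
donkey→copper→barley→donkey: 3.57 × 0.302 × 0.826 = 0.89054
reed→timber→barley→donkey→reed: 0.185 × 1.2 × 0.826 × 4.79 = 0.87835
Maximum is reed→timber→barley→reed at 0.9124; no arbitrage — every cycle loses value.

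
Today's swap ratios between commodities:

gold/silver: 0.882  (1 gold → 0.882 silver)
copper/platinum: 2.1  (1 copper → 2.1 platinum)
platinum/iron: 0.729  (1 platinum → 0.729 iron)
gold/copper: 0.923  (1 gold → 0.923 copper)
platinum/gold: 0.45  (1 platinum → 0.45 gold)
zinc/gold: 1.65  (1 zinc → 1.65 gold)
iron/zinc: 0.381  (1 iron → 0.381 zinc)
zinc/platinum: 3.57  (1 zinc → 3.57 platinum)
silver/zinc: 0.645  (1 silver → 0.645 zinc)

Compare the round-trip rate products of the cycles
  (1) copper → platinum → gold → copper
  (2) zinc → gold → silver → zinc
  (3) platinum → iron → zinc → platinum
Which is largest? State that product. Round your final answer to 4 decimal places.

0.9916

(1) 2.1 × 0.45 × 0.923 = 0.87224
(2) 1.65 × 0.882 × 0.645 = 0.93867
(3) 0.729 × 0.381 × 3.57 = 0.99156
Highest is cycle (3) at 0.9916 (≤1, no arbitrage).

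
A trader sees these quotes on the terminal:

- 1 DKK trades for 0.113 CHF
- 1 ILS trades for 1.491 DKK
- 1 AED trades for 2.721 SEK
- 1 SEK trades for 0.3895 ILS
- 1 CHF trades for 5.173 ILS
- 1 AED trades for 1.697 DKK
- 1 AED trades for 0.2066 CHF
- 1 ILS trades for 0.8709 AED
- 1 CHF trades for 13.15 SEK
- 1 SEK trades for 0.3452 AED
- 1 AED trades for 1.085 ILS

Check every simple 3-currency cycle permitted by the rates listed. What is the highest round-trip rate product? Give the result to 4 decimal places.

SEK→AED→CHF→SEK: 0.3452 × 0.2066 × 13.15 = 0.93784
CHF→ILS→AED→CHF: 5.173 × 0.8709 × 0.2066 = 0.93077
SEK→ILS→AED→SEK: 0.3895 × 0.8709 × 2.721 = 0.92301
CHF→ILS→DKK→CHF: 5.173 × 1.491 × 0.113 = 0.87156
Maximum is SEK→AED→CHF→SEK at 0.9378; no arbitrage — every cycle loses value.

0.9378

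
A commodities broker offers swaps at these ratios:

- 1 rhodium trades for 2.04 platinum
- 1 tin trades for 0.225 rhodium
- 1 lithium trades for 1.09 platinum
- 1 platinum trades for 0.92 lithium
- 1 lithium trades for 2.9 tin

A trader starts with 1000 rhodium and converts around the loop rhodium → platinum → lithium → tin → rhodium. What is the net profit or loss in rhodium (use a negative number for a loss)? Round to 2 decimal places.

1000 rhodium × 2.04 = 2040 platinum
2040 platinum × 0.92 = 1876.8 lithium
1876.8 lithium × 2.9 = 5442.72 tin
5442.72 tin × 0.225 = 1224.612 rhodium
Net change: 1224.612 − 1000 = 224.612 rhodium

224.61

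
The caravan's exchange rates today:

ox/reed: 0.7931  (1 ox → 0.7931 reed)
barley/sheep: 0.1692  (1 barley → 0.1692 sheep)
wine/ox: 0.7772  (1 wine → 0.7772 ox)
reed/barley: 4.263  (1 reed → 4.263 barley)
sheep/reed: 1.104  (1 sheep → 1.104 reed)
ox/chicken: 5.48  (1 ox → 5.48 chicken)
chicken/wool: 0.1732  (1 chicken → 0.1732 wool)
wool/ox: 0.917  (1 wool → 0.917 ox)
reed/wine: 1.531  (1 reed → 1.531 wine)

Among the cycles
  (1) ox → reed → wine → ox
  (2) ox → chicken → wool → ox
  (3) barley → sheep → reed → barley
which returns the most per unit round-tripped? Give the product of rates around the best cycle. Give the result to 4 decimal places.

(1) 0.7931 × 1.531 × 0.7772 = 0.94370
(2) 5.48 × 0.1732 × 0.917 = 0.87036
(3) 0.1692 × 1.104 × 4.263 = 0.79631
Highest is cycle (1) at 0.9437 (≤1, no arbitrage).

0.9437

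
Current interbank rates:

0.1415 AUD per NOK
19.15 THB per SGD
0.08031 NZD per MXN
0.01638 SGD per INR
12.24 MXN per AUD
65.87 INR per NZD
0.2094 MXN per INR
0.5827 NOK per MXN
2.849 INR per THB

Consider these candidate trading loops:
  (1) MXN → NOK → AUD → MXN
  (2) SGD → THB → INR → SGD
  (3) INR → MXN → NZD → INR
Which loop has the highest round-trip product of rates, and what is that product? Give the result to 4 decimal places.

(1) 0.5827 × 0.1415 × 12.24 = 1.00921
(2) 19.15 × 2.849 × 0.01638 = 0.89367
(3) 0.2094 × 0.08031 × 65.87 = 1.10773
Highest is cycle (3) at 1.1077 (>1, arbitrage).

1.1077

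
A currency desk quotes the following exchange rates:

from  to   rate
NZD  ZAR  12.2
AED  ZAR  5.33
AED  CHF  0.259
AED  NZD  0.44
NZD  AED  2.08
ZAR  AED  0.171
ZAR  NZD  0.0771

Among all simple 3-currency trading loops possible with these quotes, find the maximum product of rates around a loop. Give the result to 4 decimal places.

AED→NZD→ZAR→AED: 0.44 × 12.2 × 0.171 = 0.91793
AED→ZAR→NZD→AED: 5.33 × 0.0771 × 2.08 = 0.85476
Maximum is AED→NZD→ZAR→AED at 0.9179; no arbitrage — every cycle loses value.

0.9179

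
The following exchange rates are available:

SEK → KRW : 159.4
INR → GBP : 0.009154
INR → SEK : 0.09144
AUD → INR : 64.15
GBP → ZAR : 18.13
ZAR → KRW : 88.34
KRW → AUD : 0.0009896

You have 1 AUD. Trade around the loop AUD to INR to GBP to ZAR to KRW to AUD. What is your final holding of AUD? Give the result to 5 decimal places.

0.93073

1 AUD × 64.15 = 64.15 INR
64.15 INR × 0.009154 = 0.5872291 GBP
0.5872291 GBP × 18.13 = 10.646463583 ZAR
10.646463583 ZAR × 88.34 = 940.50859292222 KRW
940.50859292222 KRW × 0.0009896 = 0.930727303555828912 AUD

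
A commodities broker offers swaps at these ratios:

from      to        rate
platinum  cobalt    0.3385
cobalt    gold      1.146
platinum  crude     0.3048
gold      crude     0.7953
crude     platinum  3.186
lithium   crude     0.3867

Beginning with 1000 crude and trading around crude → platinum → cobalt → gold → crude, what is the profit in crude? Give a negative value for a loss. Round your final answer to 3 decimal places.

-17.076

1000 crude × 3.186 = 3186 platinum
3186 platinum × 0.3385 = 1078.461 cobalt
1078.461 cobalt × 1.146 = 1235.916306 gold
1235.916306 gold × 0.7953 = 982.9242381618 crude
Net change: 982.9242381618 − 1000 = -17.0757618382 crude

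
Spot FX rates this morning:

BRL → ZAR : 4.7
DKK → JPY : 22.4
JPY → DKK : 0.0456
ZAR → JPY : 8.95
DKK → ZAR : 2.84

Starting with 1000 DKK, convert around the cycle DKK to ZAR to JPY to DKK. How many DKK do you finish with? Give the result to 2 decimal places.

1159.06

1000 DKK × 2.84 = 2840 ZAR
2840 ZAR × 8.95 = 25418 JPY
25418 JPY × 0.0456 = 1159.0608 DKK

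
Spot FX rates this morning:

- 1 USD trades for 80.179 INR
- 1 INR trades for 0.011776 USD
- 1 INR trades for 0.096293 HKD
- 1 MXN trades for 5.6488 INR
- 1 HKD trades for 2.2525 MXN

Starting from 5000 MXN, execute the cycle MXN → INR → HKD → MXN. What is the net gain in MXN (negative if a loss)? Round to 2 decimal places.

5000 MXN × 5.6488 = 28244 INR
28244 INR × 0.096293 = 2719.699492 HKD
2719.699492 HKD × 2.2525 = 6126.12310573 MXN
Net change: 6126.12310573 − 5000 = 1126.12310573 MXN

1126.12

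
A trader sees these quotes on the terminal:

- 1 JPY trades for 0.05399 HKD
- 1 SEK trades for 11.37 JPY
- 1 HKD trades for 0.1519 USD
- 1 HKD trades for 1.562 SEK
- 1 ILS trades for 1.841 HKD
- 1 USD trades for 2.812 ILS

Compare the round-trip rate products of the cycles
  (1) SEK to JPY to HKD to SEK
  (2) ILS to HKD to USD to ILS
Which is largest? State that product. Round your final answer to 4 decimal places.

(1) 11.37 × 0.05399 × 1.562 = 0.95886
(2) 1.841 × 0.1519 × 2.812 = 0.78637
Highest is cycle (1) at 0.9589 (≤1, no arbitrage).

0.9589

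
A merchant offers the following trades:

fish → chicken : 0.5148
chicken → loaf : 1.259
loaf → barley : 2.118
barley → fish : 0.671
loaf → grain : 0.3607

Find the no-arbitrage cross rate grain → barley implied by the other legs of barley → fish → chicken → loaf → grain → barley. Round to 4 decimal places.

Known legs of the cycle: 0.671 × 0.5148 × 1.259 × 0.3607 = 0.15686748395604
For no arbitrage the full-cycle product must be 1, so the missing rate is 1 / 0.15686748395604 ≈ 6.374807.

6.3748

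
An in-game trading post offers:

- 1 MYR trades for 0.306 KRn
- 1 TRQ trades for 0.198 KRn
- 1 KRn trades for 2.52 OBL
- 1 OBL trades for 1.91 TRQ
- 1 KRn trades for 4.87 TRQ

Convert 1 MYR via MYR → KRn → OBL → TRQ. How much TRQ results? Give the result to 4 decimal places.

1 MYR × 0.306 = 0.306 KRn
0.306 KRn × 2.52 = 0.77112 OBL
0.77112 OBL × 1.91 = 1.4728392 TRQ

1.4728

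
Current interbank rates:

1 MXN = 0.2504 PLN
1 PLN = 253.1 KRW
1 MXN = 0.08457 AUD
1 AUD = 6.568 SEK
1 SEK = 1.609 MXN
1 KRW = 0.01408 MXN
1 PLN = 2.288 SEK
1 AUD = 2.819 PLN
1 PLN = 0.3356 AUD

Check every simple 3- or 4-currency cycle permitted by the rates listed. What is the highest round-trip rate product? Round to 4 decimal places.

0.9218

MXN→PLN→SEK→MXN: 0.2504 × 2.288 × 1.609 = 0.92182
AUD→SEK→MXN→AUD: 6.568 × 1.609 × 0.08457 = 0.89373
KRW→MXN→PLN→KRW: 0.01408 × 0.2504 × 253.1 = 0.89234
AUD→SEK→MXN→PLN→AUD: 6.568 × 1.609 × 0.2504 × 0.3356 = 0.88807
AUD→PLN→SEK→MXN→AUD: 2.819 × 2.288 × 1.609 × 0.08457 = 0.87765
KRW→MXN→AUD→PLN→KRW: 0.01408 × 0.08457 × 2.819 × 253.1 = 0.84958
Maximum is MXN→PLN→SEK→MXN at 0.9218; no arbitrage — every cycle loses value.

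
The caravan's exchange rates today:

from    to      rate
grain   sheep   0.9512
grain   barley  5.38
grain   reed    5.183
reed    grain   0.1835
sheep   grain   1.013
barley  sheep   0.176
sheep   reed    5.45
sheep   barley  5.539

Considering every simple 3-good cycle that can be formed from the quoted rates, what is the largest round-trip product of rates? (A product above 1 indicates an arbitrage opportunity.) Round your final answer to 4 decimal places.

0.9592

barley→sheep→grain→barley: 0.176 × 1.013 × 5.38 = 0.95919
reed→grain→sheep→reed: 0.1835 × 0.9512 × 5.45 = 0.95127
Maximum is barley→sheep→grain→barley at 0.9592; no arbitrage — every cycle loses value.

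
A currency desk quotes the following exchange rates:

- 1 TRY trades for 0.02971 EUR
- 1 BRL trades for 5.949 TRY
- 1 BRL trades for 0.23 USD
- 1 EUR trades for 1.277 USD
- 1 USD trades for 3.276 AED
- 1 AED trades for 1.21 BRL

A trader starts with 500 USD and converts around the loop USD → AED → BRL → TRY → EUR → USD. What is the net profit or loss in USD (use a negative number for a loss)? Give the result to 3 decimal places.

500 USD × 3.276 = 1638 AED
1638 AED × 1.21 = 1981.98 BRL
1981.98 BRL × 5.949 = 11790.79902 TRY
11790.79902 TRY × 0.02971 = 350.3046388842 EUR
350.3046388842 EUR × 1.277 = 447.3390238551234 USD
Net change: 447.3390238551234 − 500 = -52.6609761448766 USD

-52.661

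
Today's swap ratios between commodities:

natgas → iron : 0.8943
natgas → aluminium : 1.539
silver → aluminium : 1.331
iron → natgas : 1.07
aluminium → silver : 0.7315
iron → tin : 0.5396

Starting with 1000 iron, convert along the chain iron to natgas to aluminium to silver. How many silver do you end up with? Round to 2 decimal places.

1000 iron × 1.07 = 1070 natgas
1070 natgas × 1.539 = 1646.73 aluminium
1646.73 aluminium × 0.7315 = 1204.582995 silver

1204.58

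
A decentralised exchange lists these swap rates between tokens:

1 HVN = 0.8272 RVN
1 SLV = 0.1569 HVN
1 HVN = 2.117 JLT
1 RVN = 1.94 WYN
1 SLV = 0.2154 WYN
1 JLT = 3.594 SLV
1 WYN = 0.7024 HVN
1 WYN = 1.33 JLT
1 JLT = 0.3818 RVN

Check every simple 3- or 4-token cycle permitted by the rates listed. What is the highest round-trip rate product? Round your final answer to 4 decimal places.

SLV→HVN→JLT→SLV: 0.1569 × 2.117 × 3.594 = 1.19377
WYN→HVN→JLT→SLV→WYN: 0.7024 × 2.117 × 3.594 × 0.2154 = 1.15114
WYN→HVN→RVN→WYN: 0.7024 × 0.8272 × 1.94 = 1.12719
WYN→HVN→JLT→RVN→WYN: 0.7024 × 2.117 × 0.3818 × 1.94 = 1.10139
WYN→JLT→SLV→WYN: 1.33 × 3.594 × 0.2154 = 1.02962
WYN→JLT→RVN→WYN: 1.33 × 0.3818 × 1.94 = 0.98512
Maximum is SLV→HVN→JLT→SLV at 1.1938; arbitrage exists.

1.1938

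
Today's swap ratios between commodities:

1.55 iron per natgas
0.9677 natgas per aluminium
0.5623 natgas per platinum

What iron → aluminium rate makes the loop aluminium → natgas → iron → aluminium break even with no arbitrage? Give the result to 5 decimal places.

Known legs of the cycle: 0.9677 × 1.55 = 1.499935
For no arbitrage the full-cycle product must be 1, so the missing rate is 1 / 1.499935 ≈ 0.6666956.

0.66670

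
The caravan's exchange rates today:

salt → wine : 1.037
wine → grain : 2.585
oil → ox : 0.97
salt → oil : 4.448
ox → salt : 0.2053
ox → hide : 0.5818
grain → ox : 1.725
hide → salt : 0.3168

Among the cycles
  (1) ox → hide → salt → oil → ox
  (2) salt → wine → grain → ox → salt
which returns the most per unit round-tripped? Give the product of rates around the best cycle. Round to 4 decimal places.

(1) 0.5818 × 0.3168 × 4.448 × 0.97 = 0.79523
(2) 1.037 × 2.585 × 1.725 × 0.2053 = 0.94933
Highest is cycle (2) at 0.9493 (≤1, no arbitrage).

0.9493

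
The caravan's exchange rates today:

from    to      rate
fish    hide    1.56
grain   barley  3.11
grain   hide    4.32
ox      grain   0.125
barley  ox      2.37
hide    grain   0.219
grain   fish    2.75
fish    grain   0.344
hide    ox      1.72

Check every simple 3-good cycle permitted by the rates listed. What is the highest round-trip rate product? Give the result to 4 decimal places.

fish→hide→grain→fish: 1.56 × 0.219 × 2.75 = 0.93951
ox→grain→hide→ox: 0.125 × 4.32 × 1.72 = 0.92880
ox→grain→barley→ox: 0.125 × 3.11 × 2.37 = 0.92134
Maximum is fish→hide→grain→fish at 0.9395; no arbitrage — every cycle loses value.

0.9395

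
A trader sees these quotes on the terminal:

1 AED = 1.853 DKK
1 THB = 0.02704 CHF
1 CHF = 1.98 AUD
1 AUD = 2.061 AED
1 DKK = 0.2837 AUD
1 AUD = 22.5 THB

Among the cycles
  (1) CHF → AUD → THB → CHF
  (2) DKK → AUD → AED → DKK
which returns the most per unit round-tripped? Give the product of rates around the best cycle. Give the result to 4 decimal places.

1.2046

(1) 1.98 × 22.5 × 0.02704 = 1.20463
(2) 0.2837 × 2.061 × 1.853 = 1.08346
Highest is cycle (1) at 1.2046 (>1, arbitrage).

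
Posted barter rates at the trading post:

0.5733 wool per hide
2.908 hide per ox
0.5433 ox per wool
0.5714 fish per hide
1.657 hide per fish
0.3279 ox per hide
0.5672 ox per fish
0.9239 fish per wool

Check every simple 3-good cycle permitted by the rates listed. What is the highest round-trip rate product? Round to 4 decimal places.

0.9425

ox→hide→fish→ox: 2.908 × 0.5714 × 0.5672 = 0.94248
wool→ox→hide→wool: 0.5433 × 2.908 × 0.5733 = 0.90577
wool→fish→hide→wool: 0.9239 × 1.657 × 0.5733 = 0.87767
Maximum is ox→hide→fish→ox at 0.9425; no arbitrage — every cycle loses value.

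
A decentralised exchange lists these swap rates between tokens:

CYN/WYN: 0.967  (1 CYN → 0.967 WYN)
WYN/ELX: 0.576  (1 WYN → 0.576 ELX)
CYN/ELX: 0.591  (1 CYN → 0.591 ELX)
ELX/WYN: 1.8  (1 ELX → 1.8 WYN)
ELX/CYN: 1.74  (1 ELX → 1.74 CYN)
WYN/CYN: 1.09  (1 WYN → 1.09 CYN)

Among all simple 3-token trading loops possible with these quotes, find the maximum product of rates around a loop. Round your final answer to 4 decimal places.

1.1595

WYN→CYN→ELX→WYN: 1.09 × 0.591 × 1.8 = 1.15954
WYN→ELX→CYN→WYN: 0.576 × 1.74 × 0.967 = 0.96917
Maximum is WYN→CYN→ELX→WYN at 1.1595; arbitrage exists.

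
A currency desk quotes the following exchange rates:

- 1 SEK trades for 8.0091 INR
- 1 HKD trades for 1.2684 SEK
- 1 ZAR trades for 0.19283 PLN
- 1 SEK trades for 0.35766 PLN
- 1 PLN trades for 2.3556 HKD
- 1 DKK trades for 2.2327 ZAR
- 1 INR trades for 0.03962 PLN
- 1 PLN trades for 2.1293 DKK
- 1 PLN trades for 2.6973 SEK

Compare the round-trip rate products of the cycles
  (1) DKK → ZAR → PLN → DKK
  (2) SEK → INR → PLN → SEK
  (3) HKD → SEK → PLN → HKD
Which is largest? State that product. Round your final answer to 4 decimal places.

1.0686

(1) 2.2327 × 0.19283 × 2.1293 = 0.91673
(2) 8.0091 × 0.03962 × 2.6973 = 0.85591
(3) 1.2684 × 0.35766 × 2.3556 = 1.06863
Highest is cycle (3) at 1.0686 (>1, arbitrage).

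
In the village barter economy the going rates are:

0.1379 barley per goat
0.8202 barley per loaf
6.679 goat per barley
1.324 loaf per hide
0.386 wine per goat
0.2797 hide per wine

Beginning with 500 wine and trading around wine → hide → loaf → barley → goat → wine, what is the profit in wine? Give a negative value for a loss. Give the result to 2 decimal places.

500 wine × 0.2797 = 139.85 hide
139.85 hide × 1.324 = 185.1614 loaf
185.1614 loaf × 0.8202 = 151.86938028 barley
151.86938028 barley × 6.679 = 1014.33559089012 goat
1014.33559089012 goat × 0.386 = 391.53353808358632 wine
Net change: 391.53353808358632 − 500 = -108.46646191641368 wine

-108.47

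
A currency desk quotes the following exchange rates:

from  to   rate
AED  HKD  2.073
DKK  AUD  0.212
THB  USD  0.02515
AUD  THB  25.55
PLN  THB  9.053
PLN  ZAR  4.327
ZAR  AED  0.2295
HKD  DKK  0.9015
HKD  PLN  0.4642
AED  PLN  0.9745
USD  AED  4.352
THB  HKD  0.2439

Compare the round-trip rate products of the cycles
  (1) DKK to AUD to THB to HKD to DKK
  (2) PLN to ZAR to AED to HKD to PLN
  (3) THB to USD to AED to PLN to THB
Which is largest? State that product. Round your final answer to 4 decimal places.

(1) 0.212 × 25.55 × 0.2439 × 0.9015 = 1.19098
(2) 4.327 × 0.2295 × 2.073 × 0.4642 = 0.95560
(3) 0.02515 × 4.352 × 0.9745 × 9.053 = 0.96561
Highest is cycle (1) at 1.1910 (>1, arbitrage).

1.1910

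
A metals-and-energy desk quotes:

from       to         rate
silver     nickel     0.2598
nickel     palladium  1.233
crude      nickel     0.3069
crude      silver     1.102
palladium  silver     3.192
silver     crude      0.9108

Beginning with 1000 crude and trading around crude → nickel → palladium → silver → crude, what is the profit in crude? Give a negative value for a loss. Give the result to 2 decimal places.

1000 crude × 0.3069 = 306.9 nickel
306.9 nickel × 1.233 = 378.4077 palladium
378.4077 palladium × 3.192 = 1207.8773784 silver
1207.8773784 silver × 0.9108 = 1100.13471624672 crude
Net change: 1100.13471624672 − 1000 = 100.13471624672 crude

100.13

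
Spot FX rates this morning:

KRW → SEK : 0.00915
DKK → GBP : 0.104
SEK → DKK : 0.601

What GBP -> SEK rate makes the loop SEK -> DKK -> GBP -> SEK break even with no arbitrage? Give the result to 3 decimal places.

Known legs of the cycle: 0.601 × 0.104 = 0.062504
For no arbitrage the full-cycle product must be 1, so the missing rate is 1 / 0.062504 ≈ 15.99898.

15.999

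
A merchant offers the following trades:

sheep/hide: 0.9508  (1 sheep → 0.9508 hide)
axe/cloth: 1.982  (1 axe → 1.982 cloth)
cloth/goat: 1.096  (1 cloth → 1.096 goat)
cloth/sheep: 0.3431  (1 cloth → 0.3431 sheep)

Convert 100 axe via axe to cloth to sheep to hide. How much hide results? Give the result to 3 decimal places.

64.657

100 axe × 1.982 = 198.2 cloth
198.2 cloth × 0.3431 = 68.00242 sheep
68.00242 sheep × 0.9508 = 64.656700936 hide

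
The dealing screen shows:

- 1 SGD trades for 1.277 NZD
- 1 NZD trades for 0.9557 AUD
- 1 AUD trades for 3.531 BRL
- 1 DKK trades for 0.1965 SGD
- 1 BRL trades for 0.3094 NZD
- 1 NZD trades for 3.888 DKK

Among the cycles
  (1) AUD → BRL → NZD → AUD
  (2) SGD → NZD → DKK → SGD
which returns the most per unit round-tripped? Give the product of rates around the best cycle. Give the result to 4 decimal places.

1.0441

(1) 3.531 × 0.3094 × 0.9557 = 1.04409
(2) 1.277 × 3.888 × 0.1965 = 0.97562
Highest is cycle (1) at 1.0441 (>1, arbitrage).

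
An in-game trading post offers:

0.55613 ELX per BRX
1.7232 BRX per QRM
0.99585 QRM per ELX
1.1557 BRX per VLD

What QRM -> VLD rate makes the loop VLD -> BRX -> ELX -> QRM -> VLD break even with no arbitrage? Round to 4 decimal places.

Known legs of the cycle: 1.1557 × 0.55613 × 0.99585 = 0.64005215531985
For no arbitrage the full-cycle product must be 1, so the missing rate is 1 / 0.64005215531985 ≈ 1.562373.

1.5624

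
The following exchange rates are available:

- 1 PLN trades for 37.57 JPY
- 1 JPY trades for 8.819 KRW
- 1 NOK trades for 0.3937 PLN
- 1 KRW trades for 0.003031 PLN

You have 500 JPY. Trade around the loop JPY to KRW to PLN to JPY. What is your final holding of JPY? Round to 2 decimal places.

502.13

500 JPY × 8.819 = 4409.5 KRW
4409.5 KRW × 0.003031 = 13.3651945 PLN
13.3651945 PLN × 37.57 = 502.130357365 JPY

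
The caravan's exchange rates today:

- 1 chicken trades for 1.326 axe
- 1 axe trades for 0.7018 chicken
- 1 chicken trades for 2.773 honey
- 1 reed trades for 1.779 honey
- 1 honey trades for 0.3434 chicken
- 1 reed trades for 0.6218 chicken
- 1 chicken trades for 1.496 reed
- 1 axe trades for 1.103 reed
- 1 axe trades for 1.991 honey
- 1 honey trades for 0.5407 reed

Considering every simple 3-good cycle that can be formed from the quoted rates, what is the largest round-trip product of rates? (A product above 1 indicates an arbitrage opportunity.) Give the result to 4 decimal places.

chicken→honey→reed→chicken: 2.773 × 0.5407 × 0.6218 = 0.93230
chicken→reed→honey→chicken: 1.496 × 1.779 × 0.3434 = 0.91392
chicken→axe→reed→chicken: 1.326 × 1.103 × 0.6218 = 0.90943
chicken→axe→honey→chicken: 1.326 × 1.991 × 0.3434 = 0.90660
Maximum is chicken→honey→reed→chicken at 0.9323; no arbitrage — every cycle loses value.

0.9323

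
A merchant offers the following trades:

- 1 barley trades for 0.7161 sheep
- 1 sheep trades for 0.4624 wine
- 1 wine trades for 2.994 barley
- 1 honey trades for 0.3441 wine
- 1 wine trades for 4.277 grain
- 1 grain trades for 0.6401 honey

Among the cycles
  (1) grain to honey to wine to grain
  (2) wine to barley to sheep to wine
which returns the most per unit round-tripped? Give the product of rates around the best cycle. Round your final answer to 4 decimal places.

0.9914

(1) 0.6401 × 0.3441 × 4.277 = 0.94205
(2) 2.994 × 0.7161 × 0.4624 = 0.99139
Highest is cycle (2) at 0.9914 (≤1, no arbitrage).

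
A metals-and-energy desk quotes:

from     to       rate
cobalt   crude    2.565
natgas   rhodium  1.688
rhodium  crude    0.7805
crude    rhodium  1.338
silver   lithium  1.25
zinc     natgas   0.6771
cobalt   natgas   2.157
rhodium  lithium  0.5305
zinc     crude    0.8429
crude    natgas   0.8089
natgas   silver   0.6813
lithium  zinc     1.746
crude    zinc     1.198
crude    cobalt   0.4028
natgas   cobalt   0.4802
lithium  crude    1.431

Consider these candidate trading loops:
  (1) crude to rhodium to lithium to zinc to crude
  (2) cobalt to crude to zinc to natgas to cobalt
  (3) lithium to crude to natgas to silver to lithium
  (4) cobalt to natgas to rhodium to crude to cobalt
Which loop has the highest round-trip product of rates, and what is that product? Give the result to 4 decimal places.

(1) 1.338 × 0.5305 × 1.746 × 0.8429 = 1.04463
(2) 2.565 × 1.198 × 0.6771 × 0.4802 = 0.99912
(3) 1.431 × 0.8089 × 0.6813 × 1.25 = 0.98579
(4) 2.157 × 1.688 × 0.7805 × 0.4028 = 1.14468
Highest is cycle (4) at 1.1447 (>1, arbitrage).

1.1447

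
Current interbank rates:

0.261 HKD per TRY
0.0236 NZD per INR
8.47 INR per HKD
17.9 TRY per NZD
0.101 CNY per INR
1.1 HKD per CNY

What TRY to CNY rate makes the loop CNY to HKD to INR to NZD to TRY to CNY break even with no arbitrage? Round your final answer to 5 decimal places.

0.25407

Known legs of the cycle: 1.1 × 8.47 × 0.0236 × 17.9 = 3.93587348
For no arbitrage the full-cycle product must be 1, so the missing rate is 1 / 3.93587348 ≈ 0.2540732.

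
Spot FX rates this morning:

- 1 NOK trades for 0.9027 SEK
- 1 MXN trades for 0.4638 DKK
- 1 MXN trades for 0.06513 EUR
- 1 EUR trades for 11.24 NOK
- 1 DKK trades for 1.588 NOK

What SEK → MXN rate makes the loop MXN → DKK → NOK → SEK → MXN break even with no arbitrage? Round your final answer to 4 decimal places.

Known legs of the cycle: 0.4638 × 1.588 × 0.9027 = 0.66485154888
For no arbitrage the full-cycle product must be 1, so the missing rate is 1 / 0.66485154888 ≈ 1.504095.

1.5041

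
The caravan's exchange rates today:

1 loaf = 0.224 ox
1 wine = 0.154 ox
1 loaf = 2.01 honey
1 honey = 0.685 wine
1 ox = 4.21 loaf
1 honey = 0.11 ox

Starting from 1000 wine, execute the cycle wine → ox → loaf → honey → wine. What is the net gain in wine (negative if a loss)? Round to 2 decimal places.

1000 wine × 0.154 = 154 ox
154 ox × 4.21 = 648.34 loaf
648.34 loaf × 2.01 = 1303.1634 honey
1303.1634 honey × 0.685 = 892.666929 wine
Net change: 892.666929 − 1000 = -107.333071 wine

-107.33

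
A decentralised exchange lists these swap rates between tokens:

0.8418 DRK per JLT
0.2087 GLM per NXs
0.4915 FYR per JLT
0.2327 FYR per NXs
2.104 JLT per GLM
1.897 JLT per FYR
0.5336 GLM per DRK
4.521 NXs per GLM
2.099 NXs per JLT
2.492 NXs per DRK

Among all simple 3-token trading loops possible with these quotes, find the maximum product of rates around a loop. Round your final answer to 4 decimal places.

DRK→GLM→JLT→DRK: 0.5336 × 2.104 × 0.8418 = 0.94508
FYR→JLT→NXs→FYR: 1.897 × 2.099 × 0.2327 = 0.92657
JLT→NXs→GLM→JLT: 2.099 × 0.2087 × 2.104 = 0.92168
Maximum is DRK→GLM→JLT→DRK at 0.9451; no arbitrage — every cycle loses value.

0.9451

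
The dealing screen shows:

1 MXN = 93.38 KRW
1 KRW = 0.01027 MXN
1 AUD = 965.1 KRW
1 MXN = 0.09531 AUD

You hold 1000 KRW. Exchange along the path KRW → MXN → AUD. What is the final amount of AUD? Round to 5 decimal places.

1000 KRW × 0.01027 = 10.27 MXN
10.27 MXN × 0.09531 = 0.9788337 AUD

0.97883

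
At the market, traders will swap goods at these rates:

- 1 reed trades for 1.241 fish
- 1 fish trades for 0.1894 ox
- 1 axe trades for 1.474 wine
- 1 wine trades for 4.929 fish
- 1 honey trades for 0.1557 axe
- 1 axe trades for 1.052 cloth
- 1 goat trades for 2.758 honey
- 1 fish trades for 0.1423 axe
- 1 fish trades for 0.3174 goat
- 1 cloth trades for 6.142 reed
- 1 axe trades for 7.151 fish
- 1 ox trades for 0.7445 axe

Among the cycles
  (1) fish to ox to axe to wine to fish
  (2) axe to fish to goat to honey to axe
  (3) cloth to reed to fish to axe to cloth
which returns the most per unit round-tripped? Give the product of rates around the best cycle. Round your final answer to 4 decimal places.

1.1410

(1) 0.1894 × 0.7445 × 1.474 × 4.929 = 1.02447
(2) 7.151 × 0.3174 × 2.758 × 0.1557 = 0.97467
(3) 6.142 × 1.241 × 0.1423 × 1.052 = 1.14104
Highest is cycle (3) at 1.1410 (>1, arbitrage).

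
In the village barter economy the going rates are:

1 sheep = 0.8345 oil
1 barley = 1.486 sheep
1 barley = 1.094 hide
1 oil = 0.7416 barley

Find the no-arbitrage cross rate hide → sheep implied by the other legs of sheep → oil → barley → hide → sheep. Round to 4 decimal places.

Known legs of the cycle: 0.8345 × 0.7416 × 1.094 = 0.6770385288
For no arbitrage the full-cycle product must be 1, so the missing rate is 1 / 0.6770385288 ≈ 1.477021.

1.4770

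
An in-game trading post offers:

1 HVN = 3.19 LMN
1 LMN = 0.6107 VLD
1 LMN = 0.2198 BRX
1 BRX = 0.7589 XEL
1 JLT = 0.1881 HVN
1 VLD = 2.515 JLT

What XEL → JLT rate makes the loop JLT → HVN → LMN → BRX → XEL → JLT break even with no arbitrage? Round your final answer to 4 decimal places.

9.9910

Known legs of the cycle: 0.1881 × 3.19 × 0.2198 × 0.7589 = 0.10009023744258
For no arbitrage the full-cycle product must be 1, so the missing rate is 1 / 0.10009023744258 ≈ 9.990984.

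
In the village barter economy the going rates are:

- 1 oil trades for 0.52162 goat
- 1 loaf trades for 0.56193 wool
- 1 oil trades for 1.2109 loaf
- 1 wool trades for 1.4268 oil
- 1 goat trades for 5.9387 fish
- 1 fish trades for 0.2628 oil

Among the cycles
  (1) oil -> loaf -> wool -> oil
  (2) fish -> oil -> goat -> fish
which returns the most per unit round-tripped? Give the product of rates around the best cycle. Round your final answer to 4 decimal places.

(1) 1.2109 × 0.56193 × 1.4268 = 0.97085
(2) 0.2628 × 0.52162 × 5.9387 = 0.81409
Highest is cycle (1) at 0.9709 (≤1, no arbitrage).

0.9709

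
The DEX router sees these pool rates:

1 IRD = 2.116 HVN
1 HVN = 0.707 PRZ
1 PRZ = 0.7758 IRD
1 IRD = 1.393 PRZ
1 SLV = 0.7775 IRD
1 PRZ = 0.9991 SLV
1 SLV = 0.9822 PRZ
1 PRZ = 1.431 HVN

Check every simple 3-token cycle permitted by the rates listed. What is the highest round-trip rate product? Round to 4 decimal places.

1.1606

PRZ→IRD→HVN→PRZ: 0.7758 × 2.116 × 0.707 = 1.16061
SLV→IRD→PRZ→SLV: 0.7775 × 1.393 × 0.9991 = 1.08208
Maximum is PRZ→IRD→HVN→PRZ at 1.1606; arbitrage exists.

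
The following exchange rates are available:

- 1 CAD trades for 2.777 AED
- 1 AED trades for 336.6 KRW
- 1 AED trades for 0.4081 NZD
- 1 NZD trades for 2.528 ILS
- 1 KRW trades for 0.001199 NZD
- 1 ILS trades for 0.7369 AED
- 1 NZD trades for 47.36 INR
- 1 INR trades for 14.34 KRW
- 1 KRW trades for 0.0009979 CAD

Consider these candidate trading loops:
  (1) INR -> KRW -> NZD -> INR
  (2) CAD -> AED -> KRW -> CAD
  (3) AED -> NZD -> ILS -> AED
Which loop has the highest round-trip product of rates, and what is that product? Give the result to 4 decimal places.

0.9328

(1) 14.34 × 0.001199 × 47.36 = 0.81429
(2) 2.777 × 336.6 × 0.0009979 = 0.93278
(3) 0.4081 × 2.528 × 0.7369 = 0.76024
Highest is cycle (2) at 0.9328 (≤1, no arbitrage).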